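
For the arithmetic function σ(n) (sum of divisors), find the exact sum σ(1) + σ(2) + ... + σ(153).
Σ_{n ≤ 153} σ(n) = 19290

Compute σ(n) for each 1 ≤ n ≤ 153: σ(1) = 1, σ(2) = 3, σ(3) = 4, σ(4) = 7, σ(5) = 6, σ(6) = 12, σ(7) = 8, σ(8) = 15, σ(9) = 13, σ(10) = 18, σ(11) = 12, σ(12) = 28, σ(13) = 14, σ(14) = 24, σ(15) = 24, σ(16) = 31, σ(17) = 18, σ(18) = 39, σ(19) = 20, σ(20) = 42, σ(21) = 32, σ(22) = 36, σ(23) = 24, σ(24) = 60, σ(25) = 31, σ(26) = 42, σ(27) = 40, σ(28) = 56, σ(29) = 30, σ(30) = 72, σ(31) = 32, σ(32) = 63, σ(33) = 48, σ(34) = 54, σ(35) = 48, σ(36) = 91, σ(37) = 38, σ(38) = 60, σ(39) = 56, σ(40) = 90, σ(41) = 42, σ(42) = 96, σ(43) = 44, σ(44) = 84, σ(45) = 78, σ(46) = 72, σ(47) = 48, σ(48) = 124, σ(49) = 57, σ(50) = 93, σ(51) = 72, σ(52) = 98, σ(53) = 54, σ(54) = 120, σ(55) = 72, σ(56) = 120, σ(57) = 80, σ(58) = 90, σ(59) = 60, σ(60) = 168, σ(61) = 62, σ(62) = 96, σ(63) = 104, σ(64) = 127, σ(65) = 84, σ(66) = 144, σ(67) = 68, σ(68) = 126, σ(69) = 96, σ(70) = 144, σ(71) = 72, σ(72) = 195, σ(73) = 74, σ(74) = 114, σ(75) = 124, σ(76) = 140, σ(77) = 96, σ(78) = 168, σ(79) = 80, σ(80) = 186, σ(81) = 121, σ(82) = 126, σ(83) = 84, σ(84) = 224, σ(85) = 108, σ(86) = 132, σ(87) = 120, σ(88) = 180, σ(89) = 90, σ(90) = 234, σ(91) = 112, σ(92) = 168, σ(93) = 128, σ(94) = 144, σ(95) = 120, σ(96) = 252, σ(97) = 98, σ(98) = 171, σ(99) = 156, σ(100) = 217, σ(101) = 102, σ(102) = 216, σ(103) = 104, σ(104) = 210, σ(105) = 192, σ(106) = 162, σ(107) = 108, σ(108) = 280, σ(109) = 110, σ(110) = 216, σ(111) = 152, σ(112) = 248, σ(113) = 114, σ(114) = 240, σ(115) = 144, σ(116) = 210, σ(117) = 182, σ(118) = 180, σ(119) = 144, σ(120) = 360, σ(121) = 133, σ(122) = 186, σ(123) = 168, σ(124) = 224, σ(125) = 156, σ(126) = 312, σ(127) = 128, σ(128) = 255, σ(129) = 176, σ(130) = 252, σ(131) = 132, σ(132) = 336, σ(133) = 160, σ(134) = 204, σ(135) = 240, σ(136) = 270, σ(137) = 138, σ(138) = 288, σ(139) = 140, σ(140) = 336, σ(141) = 192, σ(142) = 216, σ(143) = 168, σ(144) = 403, σ(145) = 180, σ(146) = 222, σ(147) = 228, σ(148) = 266, σ(149) = 150, σ(150) = 372, σ(151) = 152, σ(152) = 300, σ(153) = 234. Summing all 153 values: 19290. (Average order: Σ_{n ≤ x} σ(n) ~ (π²/12) x². For x = 153, (π²/12)·153² ≈ 19253.13.)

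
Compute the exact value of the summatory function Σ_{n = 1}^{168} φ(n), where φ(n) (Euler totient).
Σ_{n ≤ 168} φ(n) = 8610

Compute φ(n) for each 1 ≤ n ≤ 168: φ(1) = 1, φ(2) = 1, φ(3) = 2, φ(4) = 2, φ(5) = 4, φ(6) = 2, φ(7) = 6, φ(8) = 4, φ(9) = 6, φ(10) = 4, φ(11) = 10, φ(12) = 4, φ(13) = 12, φ(14) = 6, φ(15) = 8, φ(16) = 8, φ(17) = 16, φ(18) = 6, φ(19) = 18, φ(20) = 8, φ(21) = 12, φ(22) = 10, φ(23) = 22, φ(24) = 8, φ(25) = 20, φ(26) = 12, φ(27) = 18, φ(28) = 12, φ(29) = 28, φ(30) = 8, φ(31) = 30, φ(32) = 16, φ(33) = 20, φ(34) = 16, φ(35) = 24, φ(36) = 12, φ(37) = 36, φ(38) = 18, φ(39) = 24, φ(40) = 16, φ(41) = 40, φ(42) = 12, φ(43) = 42, φ(44) = 20, φ(45) = 24, φ(46) = 22, φ(47) = 46, φ(48) = 16, φ(49) = 42, φ(50) = 20, φ(51) = 32, φ(52) = 24, φ(53) = 52, φ(54) = 18, φ(55) = 40, φ(56) = 24, φ(57) = 36, φ(58) = 28, φ(59) = 58, φ(60) = 16, φ(61) = 60, φ(62) = 30, φ(63) = 36, φ(64) = 32, φ(65) = 48, φ(66) = 20, φ(67) = 66, φ(68) = 32, φ(69) = 44, φ(70) = 24, φ(71) = 70, φ(72) = 24, φ(73) = 72, φ(74) = 36, φ(75) = 40, φ(76) = 36, φ(77) = 60, φ(78) = 24, φ(79) = 78, φ(80) = 32, φ(81) = 54, φ(82) = 40, φ(83) = 82, φ(84) = 24, φ(85) = 64, φ(86) = 42, φ(87) = 56, φ(88) = 40, φ(89) = 88, φ(90) = 24, φ(91) = 72, φ(92) = 44, φ(93) = 60, φ(94) = 46, φ(95) = 72, φ(96) = 32, φ(97) = 96, φ(98) = 42, φ(99) = 60, φ(100) = 40, φ(101) = 100, φ(102) = 32, φ(103) = 102, φ(104) = 48, φ(105) = 48, φ(106) = 52, φ(107) = 106, φ(108) = 36, φ(109) = 108, φ(110) = 40, φ(111) = 72, φ(112) = 48, φ(113) = 112, φ(114) = 36, φ(115) = 88, φ(116) = 56, φ(117) = 72, φ(118) = 58, φ(119) = 96, φ(120) = 32, φ(121) = 110, φ(122) = 60, φ(123) = 80, φ(124) = 60, φ(125) = 100, φ(126) = 36, φ(127) = 126, φ(128) = 64, φ(129) = 84, φ(130) = 48, φ(131) = 130, φ(132) = 40, φ(133) = 108, φ(134) = 66, φ(135) = 72, φ(136) = 64, φ(137) = 136, φ(138) = 44, φ(139) = 138, φ(140) = 48, φ(141) = 92, φ(142) = 70, φ(143) = 120, φ(144) = 48, φ(145) = 112, φ(146) = 72, φ(147) = 84, φ(148) = 72, φ(149) = 148, φ(150) = 40, φ(151) = 150, φ(152) = 72, φ(153) = 96, φ(154) = 60, φ(155) = 120, φ(156) = 48, φ(157) = 156, φ(158) = 78, φ(159) = 104, φ(160) = 64, φ(161) = 132, φ(162) = 54, φ(163) = 162, φ(164) = 80, φ(165) = 80, φ(166) = 82, φ(167) = 166, φ(168) = 48. Summing all 168 values: 8610. (Average order: Σ_{n ≤ x} φ(n) ~ (3/π²) x². For x = 168, (3/π²)·168² ≈ 8579.07.)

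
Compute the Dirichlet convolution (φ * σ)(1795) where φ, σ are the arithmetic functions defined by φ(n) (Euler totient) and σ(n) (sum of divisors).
(φ * σ)(1795) = 7180

Divisors of 1795: [1, 5, 359, 1795]. For each d | 1795:
  d = 1: φ(1) · σ(1795/1) = 1 · 2160 = 2160
  d = 5: φ(5) · σ(1795/5) = 4 · 360 = 1440
  d = 359: φ(359) · σ(1795/359) = 358 · 6 = 2148
  d = 1795: φ(1795) · σ(1795/1795) = 1432 · 1 = 1432
Summing: (φ * σ)(1795) = 2160 + 1440 + 2148 + 1432 = 7180.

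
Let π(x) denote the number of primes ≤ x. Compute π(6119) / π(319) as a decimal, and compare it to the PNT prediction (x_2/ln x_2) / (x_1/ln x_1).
π(6119)/π(319) = 797/66 ≈ 12.0758;  PNT prediction ≈ 12.6832.

π(319) = 66 and π(6119) = 797, so π(6119)/π(319) ≈ 12.0758. The PNT-predicted ratio is (6119/ln(6119)) / (319/ln(319)) ≈ 12.6832. The two agree to within a few percent, as expected.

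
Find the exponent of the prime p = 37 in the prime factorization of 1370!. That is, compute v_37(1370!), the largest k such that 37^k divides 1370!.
v_37(1370!) = 38

Legendre's formula: v_p(n!) = Σ_{k ≥ 1} ⌊n / p^k⌋. For p = 37, n = 1370, the terms are:
  ⌊1370/37^1⌋ = ⌊1370/37⌋ = 37
  ⌊1370/37^2⌋ = ⌊1370/1369⌋ = 1
(the next term ⌊1370/37^3⌋ = 0, terminating the sum). Summing: v_37(1370!) = 37 + 1 = 38.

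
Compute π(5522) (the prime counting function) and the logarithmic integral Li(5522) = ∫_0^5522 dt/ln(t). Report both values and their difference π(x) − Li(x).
π(5522) = 730;  Li(5522) ≈ 745.21;  π(x) − Li(x) ≈ -15.21.

Direct count of primes ≤ 5522 gives π(5522) = 730. Numerical evaluation of the logarithmic integral gives Li(5522) ≈ 745.21. The difference π(x) − Li(x) ≈ -15.21 is typically negative for small/moderate x (Li(x) overestimates), though Littlewood's theorem shows this sign changes infinitely often.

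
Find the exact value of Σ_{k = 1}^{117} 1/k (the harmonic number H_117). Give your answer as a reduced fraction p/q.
H_117 = 92871598140184128096692969865041386290666258684529/17379782769567790172972927968296006432665936992320

Direct summation: H_117 = 1 + 1/2 + ... + 1/117. The least common denominator is lcm(1, ..., 117) = 955888052326228459513511038256280353796626534577600; over this denominator the numerator is 955888052326228459513511038256280353796626534577600 + 477944026163114229756755519128140176898313267288800 + 318629350775409486504503679418760117932208844859200 + 238972013081557114878377759564070088449156633644400 + 191177610465245691902702207651256070759325306915520 + 159314675387704743252251839709380058966104422429600 + 136555436046604065644787291179468621970946647796800 + 119486006540778557439188879782035044224578316822200 + 106209783591803162168167893139586705977402948286400 + 95588805232622845951351103825628035379662653457760 + 86898913847838950864864639841480032163329684961600 + 79657337693852371626125919854690029483052211214800 + 73529850178940650731808541404329257984355887275200 + 68277718023302032822393645589734310985473323898400 + 63725870155081897300900735883752023586441768971840 + 59743003270389278719594439891017522112289158411100 + 56228708960366379971383002250369432576272149092800 + 53104891795901581084083946569793352988701474143200 + 50309897490854129448079528329277913357717186030400 + 47794402616311422975675551912814017689831326728880 + 45518478682201355214929097059822873990315549265600 + 43449456923919475432432319920740016081664842480800 + 41560350101140367804935262532881754512896805851200 + 39828668846926185813062959927345014741526105607400 + 38235522093049138380540441530251214151865061383104 + 36764925089470325365904270702164628992177943637600 + 35403261197267720722722631046528901992467649428800 + 34138859011651016411196822794867155492736661949200 + 32961656976766498603914173732975184613676777054400 + 31862935077540948650450367941876011793220884485920 + 30835098462136401919790678653428398509568597889600 + 29871501635194639359797219945508761056144579205550 + 28966304615946316954954879947160010721109894987200 + 28114354480183189985691501125184716288136074546400 + 27311087209320813128957458235893724394189329559360 + 26552445897950790542041973284896676494350737071600 + 25834812225033201608473271304223793345854771204800 + 25154948745427064724039764164638956678858593015200 + 24509950059646883577269513801443085994785295758400 + 23897201308155711487837775956407008844915663364440 + 23314342739664108768622220445275130580405525233600 + 22759239341100677607464548529911436995157774632800 + 22229954705261126965430489261773961716200617083200 + 21724728461959737716216159960370008040832421240400 + 21241956718360632433633578627917341195480589657280 + 20780175050570183902467631266440877256448402925600 + 20338043666515499138585341239495326676523968820800 + 19914334423463092906531479963672507370763052803700 + 19507919435229152234969613025638374567278092542400 + 19117761046524569190270220765125607075932530691552 + 18742902986788793323794334083456477525424049697600 + 18382462544735162682952135351082314496088971818800 + 18035623628796763387047378080307176486728802539200 + 17701630598633860361361315523264450996233824714400 + 17379782769567790172972927968296006432665936992320 + 17069429505825508205598411397433577746368330974600 + 16769965830284709816026509443092637785905728676800 + 16480828488383249301957086866487592306838388527200 + 16201492412308956940906966750106446674519093806400 + 15931467538770474325225183970938005896610442242960 + 15670295939774237041205098987807874652403713681600 + 15417549231068200959895339326714199254784298944800 + 15172826227400451738309699019940957996771849755200 + 14935750817597319679898609972754380528072289602775 + 14705970035788130146361708280865851596871177455040 + 14483152307973158477477439973580005360554947493600 + 14266985855615350141992702063526572444725769172800 + 14057177240091594992845750562592358144068037273200 + 13853450033713455934978420844293918170965601950400 + 13655543604660406564478729117946862197094664779680 + 13463212004594767035401563919102540194318683585600 + 13276222948975395271020986642448338247175368535800 + 13094356881181211774157685455565484298583925131200 + 12917406112516600804236635652111896672927385602400 + 12745174031016379460180147176750404717288353794368 + 12577474372713532362019882082319478339429296507600 + 12414130549691278694980662834497147451904240708800 + 12254975029823441788634756900721542997392647879200 + 12099848763623145057133051117168105744261095374400 + 11948600654077855743918887978203504422457831682220 + 11801087065755906907574210348842967330822549809600 + 11657171369832054384311110222637565290202762616800 + 11516723522002752524259169135617835587911163067200 + 11379619670550338803732274264955718497578887316400 + 11245741792073275994276600450073886515254429818560 + 11114977352630563482715244630886980858100308541600 + 10987218992255499534638057910991728204558925684800 + 10862364230979868858108079980185004020416210620200 + 10740315194676724264196753238834610716816028478400 + 10620978359180316216816789313958670597740294828640 + 10504264311277235818829791629189893997765126753600 + 10390087525285091951233815633220438628224201462800 + 10278366154045467306596892884476132836522865963200 + 10169021833257749569292670619747663338261984410400 + 10061979498170825889615905665855582671543437206080 + 9957167211731546453265739981836253685381526401850 + 9854516003363179994984649878930725296872438500800 + 9753959717614576117484806512819187283639046271200 + 9655434871982105651651626649053336907036631662400 + 9558880523262284595135110382562803537966265345776 + 9464238141843846133797138992636439146501252817600 + 9371451493394396661897167041728238762712024848800 + 9280466527439111257412728526760003434918704219200 + 9191231272367581341476067675541157248044485909400 + 9103695736440271042985819411964574798063109853120 + 9017811814398381693523689040153588243364401269600 + 8933533199310546350593561105198881811183425556800 + 8850815299316930180680657761632225498116912357200 + 8769615158956224399206523286754865631161711326400 + 8689891384783895086486463984148003216332968496160 + 8611604075011067202824423768074597781951590401600 + 8534714752912754102799205698716788873184165487300 + 8459186303771933270031071135011330564571916235200 + 8384982915142354908013254721546318892952864338400 + 8312070020228073560987052506576350902579361170240 + 8240414244191624650978543433243796153419194263600 + 8169983353215627859089837933814361998261765252800 = 5107937897710127045318113342577276245986644227649095, so H_117 = 5107937897710127045318113342577276245986644227649095/955888052326228459513511038256280353796626534577600; reducing by gcd(5107937897710127045318113342577276245986644227649095, 955888052326228459513511038256280353796626534577600) = 55 gives 92871598140184128096692969865041386290666258684529/17379782769567790172972927968296006432665936992320 ≈ 5.34366. (The PNT-adjacent estimate ln(117) + γ ≈ 5.33939 matches within O(1/n).)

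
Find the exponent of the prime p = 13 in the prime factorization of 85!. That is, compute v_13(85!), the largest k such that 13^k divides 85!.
v_13(85!) = 6

Legendre's formula: v_p(n!) = Σ_{k ≥ 1} ⌊n / p^k⌋. For p = 13, n = 85, the terms are:
  ⌊85/13^1⌋ = ⌊85/13⌋ = 6
(the next term ⌊85/13^2⌋ = 0, terminating the sum). Summing: v_13(85!) = 6 = 6.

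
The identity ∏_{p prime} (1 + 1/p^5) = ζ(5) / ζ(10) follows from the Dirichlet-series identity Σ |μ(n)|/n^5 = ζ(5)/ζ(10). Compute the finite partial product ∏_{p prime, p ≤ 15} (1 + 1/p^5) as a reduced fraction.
∏ = 3142700502292816/3033799133990625

The primes p ≤ 15 are [2, 3, 5, 7, 11, 13]. For each, (1 + 1/p^5) = (p^5 + 1)/p^5. Multiplying these fractions over p ∈ [2, 3, 5, 7, 11, 13] gives 3142700502292816/3033799133990625. (In the limit P → ∞ this tends to ζ(5)/ζ(10).)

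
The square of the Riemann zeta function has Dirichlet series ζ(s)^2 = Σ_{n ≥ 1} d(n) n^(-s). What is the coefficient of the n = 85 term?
d(85) = 4

ζ(s)^2 = (Σ 1/m^s)(Σ 1/k^s). The coefficient of 1/n^s in the product is the number of ordered pairs (m, k) with mk = n, which equals d(n). For n = 85, divisors are [1, 5, 17, 85], so d(85) = 4.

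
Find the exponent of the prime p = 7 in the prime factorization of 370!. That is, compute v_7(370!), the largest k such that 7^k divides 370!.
v_7(370!) = 60

Legendre's formula: v_p(n!) = Σ_{k ≥ 1} ⌊n / p^k⌋. For p = 7, n = 370, the terms are:
  ⌊370/7^1⌋ = ⌊370/7⌋ = 52
  ⌊370/7^2⌋ = ⌊370/49⌋ = 7
  ⌊370/7^3⌋ = ⌊370/343⌋ = 1
(the next term ⌊370/7^4⌋ = 0, terminating the sum). Summing: v_7(370!) = 52 + 7 + 1 = 60.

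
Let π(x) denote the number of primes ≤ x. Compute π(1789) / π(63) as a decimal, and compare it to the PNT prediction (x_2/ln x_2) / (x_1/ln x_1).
π(1789)/π(63) = 278/18 ≈ 15.4444;  PNT prediction ≈ 15.7091.

π(63) = 18 and π(1789) = 278, so π(1789)/π(63) ≈ 15.4444. The PNT-predicted ratio is (1789/ln(1789)) / (63/ln(63)) ≈ 15.7091. The two agree to within a few percent, as expected.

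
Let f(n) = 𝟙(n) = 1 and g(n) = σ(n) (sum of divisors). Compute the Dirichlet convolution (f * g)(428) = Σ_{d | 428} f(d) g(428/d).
(𝟙 * σ)(428) = 1199

Divisors of 428: [1, 2, 4, 107, 214, 428]. For each d | 428:
  d = 1: 𝟙(1) · σ(428/1) = 1 · 756 = 756
  d = 2: 𝟙(2) · σ(428/2) = 1 · 324 = 324
  d = 4: 𝟙(4) · σ(428/4) = 1 · 108 = 108
  d = 107: 𝟙(107) · σ(428/107) = 1 · 7 = 7
  d = 214: 𝟙(214) · σ(428/214) = 1 · 3 = 3
  d = 428: 𝟙(428) · σ(428/428) = 1 · 1 = 1
Summing: (𝟙 * σ)(428) = 756 + 324 + 108 + 7 + 3 + 1 = 1199.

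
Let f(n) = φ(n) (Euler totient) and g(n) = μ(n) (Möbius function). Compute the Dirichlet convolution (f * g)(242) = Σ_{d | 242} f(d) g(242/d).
(φ * μ)(242) = 0

Divisors of 242: [1, 2, 11, 22, 121, 242]. For each d | 242:
  d = 1: φ(1) · μ(242/1) = 1 · 0 = 0
  d = 2: φ(2) · μ(242/2) = 1 · 0 = 0
  d = 11: φ(11) · μ(242/11) = 10 · 1 = 10
  d = 22: φ(22) · μ(242/22) = 10 · -1 = -10
  d = 121: φ(121) · μ(242/121) = 110 · -1 = -110
  d = 242: φ(242) · μ(242/242) = 110 · 1 = 110
Summing: (φ * μ)(242) = 0 + 0 + 10 + -10 + -110 + 110 = 0.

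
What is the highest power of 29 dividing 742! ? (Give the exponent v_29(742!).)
v_29(742!) = 25

Legendre's formula: v_p(n!) = Σ_{k ≥ 1} ⌊n / p^k⌋. For p = 29, n = 742, the terms are:
  ⌊742/29^1⌋ = ⌊742/29⌋ = 25
(the next term ⌊742/29^2⌋ = 0, terminating the sum). Summing: v_29(742!) = 25 = 25.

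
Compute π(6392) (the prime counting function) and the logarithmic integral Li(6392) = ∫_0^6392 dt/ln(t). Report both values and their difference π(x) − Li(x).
π(6392) = 833;  Li(6392) ≈ 845.31;  π(x) − Li(x) ≈ -12.31.

Direct count of primes ≤ 6392 gives π(6392) = 833. Numerical evaluation of the logarithmic integral gives Li(6392) ≈ 845.31. The difference π(x) − Li(x) ≈ -12.31 is typically negative for small/moderate x (Li(x) overestimates), though Littlewood's theorem shows this sign changes infinitely often.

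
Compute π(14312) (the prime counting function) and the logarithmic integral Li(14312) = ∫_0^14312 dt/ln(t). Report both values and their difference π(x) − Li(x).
π(14312) = 1678;  Li(14312) ≈ 1704.90;  π(x) − Li(x) ≈ -26.90.

Direct count of primes ≤ 14312 gives π(14312) = 1678. Numerical evaluation of the logarithmic integral gives Li(14312) ≈ 1704.90. The difference π(x) − Li(x) ≈ -26.90 is typically negative for small/moderate x (Li(x) overestimates), though Littlewood's theorem shows this sign changes infinitely often.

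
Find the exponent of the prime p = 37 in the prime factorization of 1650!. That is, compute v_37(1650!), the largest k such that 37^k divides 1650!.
v_37(1650!) = 45

Legendre's formula: v_p(n!) = Σ_{k ≥ 1} ⌊n / p^k⌋. For p = 37, n = 1650, the terms are:
  ⌊1650/37^1⌋ = ⌊1650/37⌋ = 44
  ⌊1650/37^2⌋ = ⌊1650/1369⌋ = 1
(the next term ⌊1650/37^3⌋ = 0, terminating the sum). Summing: v_37(1650!) = 44 + 1 = 45.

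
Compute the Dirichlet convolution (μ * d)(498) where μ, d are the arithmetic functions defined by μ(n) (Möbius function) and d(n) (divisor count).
(μ * d)(498) = 1

Divisors of 498: [1, 2, 3, 6, 83, 166, 249, 498]. For each d | 498:
  d = 1: μ(1) · d(498/1) = 1 · 8 = 8
  d = 2: μ(2) · d(498/2) = -1 · 4 = -4
  d = 3: μ(3) · d(498/3) = -1 · 4 = -4
  d = 6: μ(6) · d(498/6) = 1 · 2 = 2
  d = 83: μ(83) · d(498/83) = -1 · 4 = -4
  d = 166: μ(166) · d(498/166) = 1 · 2 = 2
  d = 249: μ(249) · d(498/249) = 1 · 2 = 2
  d = 498: μ(498) · d(498/498) = -1 · 1 = -1
Summing: (μ * d)(498) = 8 + -4 + -4 + 2 + -4 + 2 + 2 + -1 = 1.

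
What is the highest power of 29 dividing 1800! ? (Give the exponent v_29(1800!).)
v_29(1800!) = 64

Legendre's formula: v_p(n!) = Σ_{k ≥ 1} ⌊n / p^k⌋. For p = 29, n = 1800, the terms are:
  ⌊1800/29^1⌋ = ⌊1800/29⌋ = 62
  ⌊1800/29^2⌋ = ⌊1800/841⌋ = 2
(the next term ⌊1800/29^3⌋ = 0, terminating the sum). Summing: v_29(1800!) = 62 + 2 = 64.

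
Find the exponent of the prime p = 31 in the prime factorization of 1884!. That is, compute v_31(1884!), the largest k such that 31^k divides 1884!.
v_31(1884!) = 61

Legendre's formula: v_p(n!) = Σ_{k ≥ 1} ⌊n / p^k⌋. For p = 31, n = 1884, the terms are:
  ⌊1884/31^1⌋ = ⌊1884/31⌋ = 60
  ⌊1884/31^2⌋ = ⌊1884/961⌋ = 1
(the next term ⌊1884/31^3⌋ = 0, terminating the sum). Summing: v_31(1884!) = 60 + 1 = 61.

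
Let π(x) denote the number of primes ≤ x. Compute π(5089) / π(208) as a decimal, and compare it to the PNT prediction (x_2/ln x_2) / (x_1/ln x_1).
π(5089)/π(208) = 680/46 ≈ 14.7826;  PNT prediction ≈ 15.3008.

π(208) = 46 and π(5089) = 680, so π(5089)/π(208) ≈ 14.7826. The PNT-predicted ratio is (5089/ln(5089)) / (208/ln(208)) ≈ 15.3008. The two agree to within a few percent, as expected.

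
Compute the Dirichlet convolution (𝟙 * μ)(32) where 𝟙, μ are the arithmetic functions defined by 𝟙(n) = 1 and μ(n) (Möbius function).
(𝟙 * μ)(32) = 0

Divisors of 32: [1, 2, 4, 8, 16, 32]. For each d | 32:
  d = 1: 𝟙(1) · μ(32/1) = 1 · 0 = 0
  d = 2: 𝟙(2) · μ(32/2) = 1 · 0 = 0
  d = 4: 𝟙(4) · μ(32/4) = 1 · 0 = 0
  d = 8: 𝟙(8) · μ(32/8) = 1 · 0 = 0
  d = 16: 𝟙(16) · μ(32/16) = 1 · -1 = -1
  d = 32: 𝟙(32) · μ(32/32) = 1 · 1 = 1
Summing: (𝟙 * μ)(32) = 0 + 0 + 0 + 0 + -1 + 1 = 0.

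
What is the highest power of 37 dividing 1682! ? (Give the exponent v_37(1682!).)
v_37(1682!) = 46

Legendre's formula: v_p(n!) = Σ_{k ≥ 1} ⌊n / p^k⌋. For p = 37, n = 1682, the terms are:
  ⌊1682/37^1⌋ = ⌊1682/37⌋ = 45
  ⌊1682/37^2⌋ = ⌊1682/1369⌋ = 1
(the next term ⌊1682/37^3⌋ = 0, terminating the sum). Summing: v_37(1682!) = 45 + 1 = 46.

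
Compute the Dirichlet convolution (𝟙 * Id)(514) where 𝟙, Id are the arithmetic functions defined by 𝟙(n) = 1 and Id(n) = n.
(𝟙 * Id)(514) = 774

Divisors of 514: [1, 2, 257, 514]. For each d | 514:
  d = 1: 𝟙(1) · Id(514/1) = 1 · 514 = 514
  d = 2: 𝟙(2) · Id(514/2) = 1 · 257 = 257
  d = 257: 𝟙(257) · Id(514/257) = 1 · 2 = 2
  d = 514: 𝟙(514) · Id(514/514) = 1 · 1 = 1
Summing: (𝟙 * Id)(514) = 514 + 257 + 2 + 1 = 774.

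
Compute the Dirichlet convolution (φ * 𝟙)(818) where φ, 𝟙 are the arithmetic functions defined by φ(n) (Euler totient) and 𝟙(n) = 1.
(φ * 𝟙)(818) = 818

Divisors of 818: [1, 2, 409, 818]. For each d | 818:
  d = 1: φ(1) · 𝟙(818/1) = 1 · 1 = 1
  d = 2: φ(2) · 𝟙(818/2) = 1 · 1 = 1
  d = 409: φ(409) · 𝟙(818/409) = 408 · 1 = 408
  d = 818: φ(818) · 𝟙(818/818) = 408 · 1 = 408
Summing: (φ * 𝟙)(818) = 1 + 1 + 408 + 408 = 818.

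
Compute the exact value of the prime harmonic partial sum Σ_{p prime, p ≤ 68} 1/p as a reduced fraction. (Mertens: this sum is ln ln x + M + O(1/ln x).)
Σ 1/p = 13585328068403621603022853/7858321551080267055879090

π(68) = 19, so the primes ≤ 68 are [2, 3, 5, 7, 11, 13, 17, 19, 23, 29, 31, 37, 41, 43, 47, 53, 59, 61, 67]. Summing 1/p over these primes: 13585328068403621603022853/7858321551080267055879090 ≈ 1.7288. Mertens estimate ln ln(68) + 0.2615 ≈ 1.7012.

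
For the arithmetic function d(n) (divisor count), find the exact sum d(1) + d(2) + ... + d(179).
Σ_{n ≤ 179} d(n) = 953

Compute d(n) for each 1 ≤ n ≤ 179: d(1) = 1, d(2) = 2, d(3) = 2, d(4) = 3, d(5) = 2, d(6) = 4, d(7) = 2, d(8) = 4, d(9) = 3, d(10) = 4, d(11) = 2, d(12) = 6, d(13) = 2, d(14) = 4, d(15) = 4, d(16) = 5, d(17) = 2, d(18) = 6, d(19) = 2, d(20) = 6, d(21) = 4, d(22) = 4, d(23) = 2, d(24) = 8, d(25) = 3, d(26) = 4, d(27) = 4, d(28) = 6, d(29) = 2, d(30) = 8, d(31) = 2, d(32) = 6, d(33) = 4, d(34) = 4, d(35) = 4, d(36) = 9, d(37) = 2, d(38) = 4, d(39) = 4, d(40) = 8, d(41) = 2, d(42) = 8, d(43) = 2, d(44) = 6, d(45) = 6, d(46) = 4, d(47) = 2, d(48) = 10, d(49) = 3, d(50) = 6, d(51) = 4, d(52) = 6, d(53) = 2, d(54) = 8, d(55) = 4, d(56) = 8, d(57) = 4, d(58) = 4, d(59) = 2, d(60) = 12, d(61) = 2, d(62) = 4, d(63) = 6, d(64) = 7, d(65) = 4, d(66) = 8, d(67) = 2, d(68) = 6, d(69) = 4, d(70) = 8, d(71) = 2, d(72) = 12, d(73) = 2, d(74) = 4, d(75) = 6, d(76) = 6, d(77) = 4, d(78) = 8, d(79) = 2, d(80) = 10, d(81) = 5, d(82) = 4, d(83) = 2, d(84) = 12, d(85) = 4, d(86) = 4, d(87) = 4, d(88) = 8, d(89) = 2, d(90) = 12, d(91) = 4, d(92) = 6, d(93) = 4, d(94) = 4, d(95) = 4, d(96) = 12, d(97) = 2, d(98) = 6, d(99) = 6, d(100) = 9, d(101) = 2, d(102) = 8, d(103) = 2, d(104) = 8, d(105) = 8, d(106) = 4, d(107) = 2, d(108) = 12, d(109) = 2, d(110) = 8, d(111) = 4, d(112) = 10, d(113) = 2, d(114) = 8, d(115) = 4, d(116) = 6, d(117) = 6, d(118) = 4, d(119) = 4, d(120) = 16, d(121) = 3, d(122) = 4, d(123) = 4, d(124) = 6, d(125) = 4, d(126) = 12, d(127) = 2, d(128) = 8, d(129) = 4, d(130) = 8, d(131) = 2, d(132) = 12, d(133) = 4, d(134) = 4, d(135) = 8, d(136) = 8, d(137) = 2, d(138) = 8, d(139) = 2, d(140) = 12, d(141) = 4, d(142) = 4, d(143) = 4, d(144) = 15, d(145) = 4, d(146) = 4, d(147) = 6, d(148) = 6, d(149) = 2, d(150) = 12, d(151) = 2, d(152) = 8, d(153) = 6, d(154) = 8, d(155) = 4, d(156) = 12, d(157) = 2, d(158) = 4, d(159) = 4, d(160) = 12, d(161) = 4, d(162) = 10, d(163) = 2, d(164) = 6, d(165) = 8, d(166) = 4, d(167) = 2, d(168) = 16, d(169) = 3, d(170) = 8, d(171) = 6, d(172) = 6, d(173) = 2, d(174) = 8, d(175) = 6, d(176) = 10, d(177) = 4, d(178) = 4, d(179) = 2. Summing all 179 values: 953. (Dirichlet's divisor formula: Σ_{n ≤ x} d(n) = x ln(x) + (2γ − 1) x + O(√x). For x = 179, the asymptotic estimate is ≈ 956.19.)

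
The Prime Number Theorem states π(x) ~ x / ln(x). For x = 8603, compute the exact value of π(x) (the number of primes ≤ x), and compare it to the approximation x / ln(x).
π(8603) = 1071;  x/ln(x) ≈ 949.57;  relative error ≈ 11.34%.

Directly count primes up to 8603: π(8603) = 1071. The PNT approximation gives 8603/ln(8603) ≈ 8603/9.05987 ≈ 949.57. Relative error (π(x) − x/ln(x)) / π(x) ≈ 11.34%; the approximation is known to undercount slightly (Li(x) is a better estimate).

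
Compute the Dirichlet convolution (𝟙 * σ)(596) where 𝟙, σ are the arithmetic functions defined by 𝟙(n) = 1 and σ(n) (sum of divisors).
(𝟙 * σ)(596) = 1661

Divisors of 596: [1, 2, 4, 149, 298, 596]. For each d | 596:
  d = 1: 𝟙(1) · σ(596/1) = 1 · 1050 = 1050
  d = 2: 𝟙(2) · σ(596/2) = 1 · 450 = 450
  d = 4: 𝟙(4) · σ(596/4) = 1 · 150 = 150
  d = 149: 𝟙(149) · σ(596/149) = 1 · 7 = 7
  d = 298: 𝟙(298) · σ(596/298) = 1 · 3 = 3
  d = 596: 𝟙(596) · σ(596/596) = 1 · 1 = 1
Summing: (𝟙 * σ)(596) = 1050 + 450 + 150 + 7 + 3 + 1 = 1661.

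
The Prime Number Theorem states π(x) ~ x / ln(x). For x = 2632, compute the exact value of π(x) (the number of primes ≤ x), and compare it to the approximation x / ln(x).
π(2632) = 381;  x/ln(x) ≈ 334.20;  relative error ≈ 12.28%.

Directly count primes up to 2632: π(2632) = 381. The PNT approximation gives 2632/ln(2632) ≈ 2632/7.87550 ≈ 334.20. Relative error (π(x) − x/ln(x)) / π(x) ≈ 12.28%; the approximation is known to undercount slightly (Li(x) is a better estimate).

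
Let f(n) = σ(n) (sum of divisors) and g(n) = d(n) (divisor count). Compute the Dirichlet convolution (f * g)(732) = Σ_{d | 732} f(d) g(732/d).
(σ * d)(732) = 6144

Divisors of 732: [1, 2, 3, 4, 6, 12, 61, 122, 183, 244, 366, 732]. For each d | 732:
  d = 1: σ(1) · d(732/1) = 1 · 12 = 12
  d = 2: σ(2) · d(732/2) = 3 · 8 = 24
  d = 3: σ(3) · d(732/3) = 4 · 6 = 24
  d = 4: σ(4) · d(732/4) = 7 · 4 = 28
  d = 6: σ(6) · d(732/6) = 12 · 4 = 48
  d = 12: σ(12) · d(732/12) = 28 · 2 = 56
  d = 61: σ(61) · d(732/61) = 62 · 6 = 372
  d = 122: σ(122) · d(732/122) = 186 · 4 = 744
  d = 183: σ(183) · d(732/183) = 248 · 3 = 744
  d = 244: σ(244) · d(732/244) = 434 · 2 = 868
  d = 366: σ(366) · d(732/366) = 744 · 2 = 1488
  d = 732: σ(732) · d(732/732) = 1736 · 1 = 1736
Summing: (σ * d)(732) = 12 + 24 + 24 + 28 + 48 + 56 + 372 + 744 + 744 + 868 + 1488 + 1736 = 6144.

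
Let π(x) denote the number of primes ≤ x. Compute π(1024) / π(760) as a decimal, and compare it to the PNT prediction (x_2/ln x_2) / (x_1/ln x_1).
π(1024)/π(760) = 172/134 ≈ 1.2836;  PNT prediction ≈ 1.2894.

π(760) = 134 and π(1024) = 172, so π(1024)/π(760) ≈ 1.2836. The PNT-predicted ratio is (1024/ln(1024)) / (760/ln(760)) ≈ 1.2894. The two agree to within a few percent, as expected.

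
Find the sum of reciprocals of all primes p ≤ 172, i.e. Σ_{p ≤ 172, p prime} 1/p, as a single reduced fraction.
Σ 1/p = 1840793455149223796977553240989608507934961889604586193282330007699/962947420735983927056946215901134429196419130606213075415963491270

π(172) = 39, so the primes ≤ 172 are [2, 3, 5, 7, 11, 13, 17, 19, 23, 29, 31, 37, 41, 43, 47, 53, 59, 61, 67, 71, 73, 79, 83, 89, 97, 101, 103, 107, 109, 113, 127, 131, 137, 139, 149, 151, 157, 163, 167]. Summing 1/p over these primes: 1840793455149223796977553240989608507934961889604586193282330007699/962947420735983927056946215901134429196419130606213075415963491270 ≈ 1.9116. Mertens estimate ln ln(172) + 0.2615 ≈ 1.9000.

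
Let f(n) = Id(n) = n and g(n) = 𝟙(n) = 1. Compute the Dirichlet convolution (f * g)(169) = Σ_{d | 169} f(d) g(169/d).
(Id * 𝟙)(169) = 183

Divisors of 169: [1, 13, 169]. For each d | 169:
  d = 1: Id(1) · 𝟙(169/1) = 1 · 1 = 1
  d = 13: Id(13) · 𝟙(169/13) = 13 · 1 = 13
  d = 169: Id(169) · 𝟙(169/169) = 169 · 1 = 169
Summing: (Id * 𝟙)(169) = 1 + 13 + 169 = 183.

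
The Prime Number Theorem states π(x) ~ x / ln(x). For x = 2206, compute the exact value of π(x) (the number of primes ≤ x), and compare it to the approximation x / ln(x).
π(2206) = 328;  x/ln(x) ≈ 286.53;  relative error ≈ 12.64%.

Directly count primes up to 2206: π(2206) = 328. The PNT approximation gives 2206/ln(2206) ≈ 2206/7.69894 ≈ 286.53. Relative error (π(x) − x/ln(x)) / π(x) ≈ 12.64%; the approximation is known to undercount slightly (Li(x) is a better estimate).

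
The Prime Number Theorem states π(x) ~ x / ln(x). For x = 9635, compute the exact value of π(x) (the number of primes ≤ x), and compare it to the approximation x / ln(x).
π(9635) = 1190;  x/ln(x) ≈ 1050.35;  relative error ≈ 11.74%.

Directly count primes up to 9635: π(9635) = 1190. The PNT approximation gives 9635/ln(9635) ≈ 9635/9.17316 ≈ 1050.35. Relative error (π(x) − x/ln(x)) / π(x) ≈ 11.74%; the approximation is known to undercount slightly (Li(x) is a better estimate).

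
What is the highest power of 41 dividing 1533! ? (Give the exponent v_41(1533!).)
v_41(1533!) = 37

Legendre's formula: v_p(n!) = Σ_{k ≥ 1} ⌊n / p^k⌋. For p = 41, n = 1533, the terms are:
  ⌊1533/41^1⌋ = ⌊1533/41⌋ = 37
(the next term ⌊1533/41^2⌋ = 0, terminating the sum). Summing: v_41(1533!) = 37 = 37.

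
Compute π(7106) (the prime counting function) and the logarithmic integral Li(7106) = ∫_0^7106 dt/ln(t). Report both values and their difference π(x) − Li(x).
π(7106) = 910;  Li(7106) ≈ 926.29;  π(x) − Li(x) ≈ -16.29.

Direct count of primes ≤ 7106 gives π(7106) = 910. Numerical evaluation of the logarithmic integral gives Li(7106) ≈ 926.29. The difference π(x) − Li(x) ≈ -16.29 is typically negative for small/moderate x (Li(x) overestimates), though Littlewood's theorem shows this sign changes infinitely often.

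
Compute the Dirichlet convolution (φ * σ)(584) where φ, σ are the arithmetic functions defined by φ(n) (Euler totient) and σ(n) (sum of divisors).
(φ * σ)(584) = 4672

Divisors of 584: [1, 2, 4, 8, 73, 146, 292, 584]. For each d | 584:
  d = 1: φ(1) · σ(584/1) = 1 · 1110 = 1110
  d = 2: φ(2) · σ(584/2) = 1 · 518 = 518
  d = 4: φ(4) · σ(584/4) = 2 · 222 = 444
  d = 8: φ(8) · σ(584/8) = 4 · 74 = 296
  d = 73: φ(73) · σ(584/73) = 72 · 15 = 1080
  d = 146: φ(146) · σ(584/146) = 72 · 7 = 504
  d = 292: φ(292) · σ(584/292) = 144 · 3 = 432
  d = 584: φ(584) · σ(584/584) = 288 · 1 = 288
Summing: (φ * σ)(584) = 1110 + 518 + 444 + 296 + 1080 + 504 + 432 + 288 = 4672.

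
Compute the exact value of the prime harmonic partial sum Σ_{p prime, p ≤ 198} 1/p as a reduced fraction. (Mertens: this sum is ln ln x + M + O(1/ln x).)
Σ 1/p = 76196574135067008118914163673288637004399442476398684669741544152346284384175423/39195588149163123383161804554421175259738677336198748467804183290796540382737190

π(198) = 45, so the primes ≤ 198 are [2, 3, 5, 7, 11, 13, 17, 19, 23, 29, 31, 37, 41, 43, 47, 53, 59, 61, 67, 71, 73, 79, 83, 89, 97, 101, 103, 107, 109, 113, 127, 131, 137, 139, 149, 151, 157, 163, 167, 173, 179, 181, 191, 193, 197]. Summing 1/p over these primes: 76196574135067008118914163673288637004399442476398684669741544152346284384175423/39195588149163123383161804554421175259738677336198748467804183290796540382737190 ≈ 1.9440. Mertens estimate ln ln(198) + 0.2615 ≈ 1.9270.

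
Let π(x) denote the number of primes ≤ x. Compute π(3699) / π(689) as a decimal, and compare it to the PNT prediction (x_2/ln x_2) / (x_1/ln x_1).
π(3699)/π(689) = 516/124 ≈ 4.1613;  PNT prediction ≈ 4.2705.

π(689) = 124 and π(3699) = 516, so π(3699)/π(689) ≈ 4.1613. The PNT-predicted ratio is (3699/ln(3699)) / (689/ln(689)) ≈ 4.2705. The two agree to within a few percent, as expected.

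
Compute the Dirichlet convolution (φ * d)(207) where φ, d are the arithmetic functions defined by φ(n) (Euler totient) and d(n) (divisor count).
(φ * d)(207) = 312

Divisors of 207: [1, 3, 9, 23, 69, 207]. For each d | 207:
  d = 1: φ(1) · d(207/1) = 1 · 6 = 6
  d = 3: φ(3) · d(207/3) = 2 · 4 = 8
  d = 9: φ(9) · d(207/9) = 6 · 2 = 12
  d = 23: φ(23) · d(207/23) = 22 · 3 = 66
  d = 69: φ(69) · d(207/69) = 44 · 2 = 88
  d = 207: φ(207) · d(207/207) = 132 · 1 = 132
Summing: (φ * d)(207) = 6 + 8 + 12 + 66 + 88 + 132 = 312.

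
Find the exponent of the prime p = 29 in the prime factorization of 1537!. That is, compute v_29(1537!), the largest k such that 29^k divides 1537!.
v_29(1537!) = 54

Legendre's formula: v_p(n!) = Σ_{k ≥ 1} ⌊n / p^k⌋. For p = 29, n = 1537, the terms are:
  ⌊1537/29^1⌋ = ⌊1537/29⌋ = 53
  ⌊1537/29^2⌋ = ⌊1537/841⌋ = 1
(the next term ⌊1537/29^3⌋ = 0, terminating the sum). Summing: v_29(1537!) = 53 + 1 = 54.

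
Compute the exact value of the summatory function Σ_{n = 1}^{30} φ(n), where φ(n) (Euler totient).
Σ_{n ≤ 30} φ(n) = 278

Compute φ(n) for each 1 ≤ n ≤ 30: φ(1) = 1, φ(2) = 1, φ(3) = 2, φ(4) = 2, φ(5) = 4, φ(6) = 2, φ(7) = 6, φ(8) = 4, φ(9) = 6, φ(10) = 4, φ(11) = 10, φ(12) = 4, φ(13) = 12, φ(14) = 6, φ(15) = 8, φ(16) = 8, φ(17) = 16, φ(18) = 6, φ(19) = 18, φ(20) = 8, φ(21) = 12, φ(22) = 10, φ(23) = 22, φ(24) = 8, φ(25) = 20, φ(26) = 12, φ(27) = 18, φ(28) = 12, φ(29) = 28, φ(30) = 8. Summing all 30 values: 278. (Average order: Σ_{n ≤ x} φ(n) ~ (3/π²) x². For x = 30, (3/π²)·30² ≈ 273.57.)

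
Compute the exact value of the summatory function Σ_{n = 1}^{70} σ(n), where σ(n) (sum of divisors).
Σ_{n ≤ 70} σ(n) = 4065

Compute σ(n) for each 1 ≤ n ≤ 70: σ(1) = 1, σ(2) = 3, σ(3) = 4, σ(4) = 7, σ(5) = 6, σ(6) = 12, σ(7) = 8, σ(8) = 15, σ(9) = 13, σ(10) = 18, σ(11) = 12, σ(12) = 28, σ(13) = 14, σ(14) = 24, σ(15) = 24, σ(16) = 31, σ(17) = 18, σ(18) = 39, σ(19) = 20, σ(20) = 42, σ(21) = 32, σ(22) = 36, σ(23) = 24, σ(24) = 60, σ(25) = 31, σ(26) = 42, σ(27) = 40, σ(28) = 56, σ(29) = 30, σ(30) = 72, σ(31) = 32, σ(32) = 63, σ(33) = 48, σ(34) = 54, σ(35) = 48, σ(36) = 91, σ(37) = 38, σ(38) = 60, σ(39) = 56, σ(40) = 90, σ(41) = 42, σ(42) = 96, σ(43) = 44, σ(44) = 84, σ(45) = 78, σ(46) = 72, σ(47) = 48, σ(48) = 124, σ(49) = 57, σ(50) = 93, σ(51) = 72, σ(52) = 98, σ(53) = 54, σ(54) = 120, σ(55) = 72, σ(56) = 120, σ(57) = 80, σ(58) = 90, σ(59) = 60, σ(60) = 168, σ(61) = 62, σ(62) = 96, σ(63) = 104, σ(64) = 127, σ(65) = 84, σ(66) = 144, σ(67) = 68, σ(68) = 126, σ(69) = 96, σ(70) = 144. Summing all 70 values: 4065. (Average order: Σ_{n ≤ x} σ(n) ~ (π²/12) x². For x = 70, (π²/12)·70² ≈ 4030.09.)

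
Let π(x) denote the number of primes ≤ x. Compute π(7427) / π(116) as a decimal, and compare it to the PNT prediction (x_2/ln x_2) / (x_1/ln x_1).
π(7427)/π(116) = 941/30 ≈ 31.3667;  PNT prediction ≈ 34.1475.

π(116) = 30 and π(7427) = 941, so π(7427)/π(116) ≈ 31.3667. The PNT-predicted ratio is (7427/ln(7427)) / (116/ln(116)) ≈ 34.1475. The two agree to within a few percent, as expected.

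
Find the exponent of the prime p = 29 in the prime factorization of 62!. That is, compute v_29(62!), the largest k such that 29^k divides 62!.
v_29(62!) = 2

Legendre's formula: v_p(n!) = Σ_{k ≥ 1} ⌊n / p^k⌋. For p = 29, n = 62, the terms are:
  ⌊62/29^1⌋ = ⌊62/29⌋ = 2
(the next term ⌊62/29^2⌋ = 0, terminating the sum). Summing: v_29(62!) = 2 = 2.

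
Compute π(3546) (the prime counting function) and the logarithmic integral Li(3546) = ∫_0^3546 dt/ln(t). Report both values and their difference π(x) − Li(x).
π(3546) = 496;  Li(3546) ≈ 510.23;  π(x) − Li(x) ≈ -14.23.

Direct count of primes ≤ 3546 gives π(3546) = 496. Numerical evaluation of the logarithmic integral gives Li(3546) ≈ 510.23. The difference π(x) − Li(x) ≈ -14.23 is typically negative for small/moderate x (Li(x) overestimates), though Littlewood's theorem shows this sign changes infinitely often.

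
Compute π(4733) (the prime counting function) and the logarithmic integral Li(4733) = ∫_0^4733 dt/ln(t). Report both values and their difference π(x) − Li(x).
π(4733) = 639;  Li(4733) ≈ 652.83;  π(x) − Li(x) ≈ -13.83.

Direct count of primes ≤ 4733 gives π(4733) = 639. Numerical evaluation of the logarithmic integral gives Li(4733) ≈ 652.83. The difference π(x) − Li(x) ≈ -13.83 is typically negative for small/moderate x (Li(x) overestimates), though Littlewood's theorem shows this sign changes infinitely often.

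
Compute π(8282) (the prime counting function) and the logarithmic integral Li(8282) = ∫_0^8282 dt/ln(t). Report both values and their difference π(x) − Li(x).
π(8282) = 1038;  Li(8282) ≈ 1057.73;  π(x) − Li(x) ≈ -19.73.

Direct count of primes ≤ 8282 gives π(8282) = 1038. Numerical evaluation of the logarithmic integral gives Li(8282) ≈ 1057.73. The difference π(x) − Li(x) ≈ -19.73 is typically negative for small/moderate x (Li(x) overestimates), though Littlewood's theorem shows this sign changes infinitely often.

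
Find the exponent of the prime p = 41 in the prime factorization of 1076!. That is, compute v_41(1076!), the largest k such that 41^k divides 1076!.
v_41(1076!) = 26

Legendre's formula: v_p(n!) = Σ_{k ≥ 1} ⌊n / p^k⌋. For p = 41, n = 1076, the terms are:
  ⌊1076/41^1⌋ = ⌊1076/41⌋ = 26
(the next term ⌊1076/41^2⌋ = 0, terminating the sum). Summing: v_41(1076!) = 26 = 26.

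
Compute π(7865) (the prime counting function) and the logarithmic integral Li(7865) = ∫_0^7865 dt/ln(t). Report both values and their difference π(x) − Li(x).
π(7865) = 992;  Li(7865) ≈ 1011.38;  π(x) − Li(x) ≈ -19.38.

Direct count of primes ≤ 7865 gives π(7865) = 992. Numerical evaluation of the logarithmic integral gives Li(7865) ≈ 1011.38. The difference π(x) − Li(x) ≈ -19.38 is typically negative for small/moderate x (Li(x) overestimates), though Littlewood's theorem shows this sign changes infinitely often.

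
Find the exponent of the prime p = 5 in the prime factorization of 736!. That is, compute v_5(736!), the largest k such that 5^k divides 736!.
v_5(736!) = 182

Legendre's formula: v_p(n!) = Σ_{k ≥ 1} ⌊n / p^k⌋. For p = 5, n = 736, the terms are:
  ⌊736/5^1⌋ = ⌊736/5⌋ = 147
  ⌊736/5^2⌋ = ⌊736/25⌋ = 29
  ⌊736/5^3⌋ = ⌊736/125⌋ = 5
  ⌊736/5^4⌋ = ⌊736/625⌋ = 1
(the next term ⌊736/5^5⌋ = 0, terminating the sum). Summing: v_5(736!) = 147 + 29 + 5 + 1 = 182.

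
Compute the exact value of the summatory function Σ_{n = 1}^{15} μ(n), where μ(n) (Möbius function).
Σ_{n ≤ 15} μ(n) = -1

Compute μ(n) for each 1 ≤ n ≤ 15: μ(1) = 1, μ(2) = -1, μ(3) = -1, μ(4) = 0, μ(5) = -1, μ(6) = 1, μ(7) = -1, μ(8) = 0, μ(9) = 0, μ(10) = 1, μ(11) = -1, μ(12) = 0, μ(13) = -1, μ(14) = 1, μ(15) = 1. Summing all 15 values: -1. (Mertens function M(x) = Σ_{n ≤ x} μ(n); on average M(x) should be small (PNT ⟺ M(x) = o(x)).)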